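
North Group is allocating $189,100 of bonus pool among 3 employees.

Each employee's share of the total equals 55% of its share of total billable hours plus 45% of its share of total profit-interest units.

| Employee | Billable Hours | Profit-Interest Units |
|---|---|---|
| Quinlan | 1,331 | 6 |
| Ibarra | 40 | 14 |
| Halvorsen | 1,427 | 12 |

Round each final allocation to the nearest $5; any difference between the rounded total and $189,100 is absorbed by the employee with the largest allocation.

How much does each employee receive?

Quinlan: $65,430 · Ibarra: $38,715 · Halvorsen: $84,955

Billable hours total 2,798; profit-interest units total 32.
Composite weights (55% billable hours + 45% profit-interest units): Quinlan 0.3460; Ibarra 0.2047; Halvorsen 0.4493.
Unrounded shares: Quinlan 65,430.17; Ibarra 38,715.91; Halvorsen 84,953.92.
After rounding ($5): Quinlan $65,430; Ibarra $38,715; Halvorsen $84,955. Sum = $189,100.
Sum already equals the total — no adjustment.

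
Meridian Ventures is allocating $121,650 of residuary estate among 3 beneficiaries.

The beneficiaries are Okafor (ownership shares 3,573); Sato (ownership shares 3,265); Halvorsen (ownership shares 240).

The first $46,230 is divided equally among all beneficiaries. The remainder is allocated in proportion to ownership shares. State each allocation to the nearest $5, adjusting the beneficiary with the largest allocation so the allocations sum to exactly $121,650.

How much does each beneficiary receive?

Okafor: $53,485 · Sato: $50,200 · Halvorsen: $17,965

Equal tier: $46,230 ÷ 3 = $15,410 apiece.
Remainder $75,420 by ownership shares (total 7,078): Okafor 38,072.29 → $38,070; Sato 34,790.38 → $34,790; Halvorsen 2,557.33 → $2,555.
Rounding difference +$5 on remainder applied to Okafor.
Totals: Okafor $15,410 + $38,075 = $53,485; Sato $15,410 + $34,790 = $50,200; Halvorsen $15,410 + $2,555 = $17,965.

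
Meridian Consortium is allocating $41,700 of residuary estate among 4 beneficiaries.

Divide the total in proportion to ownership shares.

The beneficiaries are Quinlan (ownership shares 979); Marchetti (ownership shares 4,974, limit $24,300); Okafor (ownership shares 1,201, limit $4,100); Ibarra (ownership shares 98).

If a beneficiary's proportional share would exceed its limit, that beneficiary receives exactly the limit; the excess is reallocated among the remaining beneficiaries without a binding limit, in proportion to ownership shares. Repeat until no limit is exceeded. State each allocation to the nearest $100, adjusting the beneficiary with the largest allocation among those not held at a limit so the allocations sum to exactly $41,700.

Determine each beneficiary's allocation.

Sum of ownership shares: 7,252.
Pro-rata shares before constraints: Quinlan 5,629.38; Marchetti 28,601.19; Okafor 6,905.92; Ibarra 563.51.
Held at cap: Marchetti ($24,300), Okafor ($4,100); remaining pool $13,300 reallocated over remaining ownership shares 1,077.
Remaining shares: Quinlan 12,089.79 → $12,100; Ibarra 1,210.21 → $1,200.

Quinlan: $12,100; Marchetti: $24,300; Okafor: $4,100; Ibarra: $1,200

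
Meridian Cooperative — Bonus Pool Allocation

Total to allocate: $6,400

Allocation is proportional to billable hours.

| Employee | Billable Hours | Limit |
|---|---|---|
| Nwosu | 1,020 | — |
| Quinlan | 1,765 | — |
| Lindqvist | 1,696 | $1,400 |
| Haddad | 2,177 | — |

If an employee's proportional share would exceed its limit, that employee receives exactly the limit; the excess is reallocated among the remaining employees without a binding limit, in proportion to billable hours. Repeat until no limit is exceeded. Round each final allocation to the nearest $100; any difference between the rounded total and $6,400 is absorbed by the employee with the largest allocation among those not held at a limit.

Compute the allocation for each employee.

Nwosu: $1,000 | Quinlan: $1,800 | Lindqvist: $1,400 | Haddad: $2,200

Total billable hours = 6,658.
Pro-rata shares before constraints: Nwosu 980.47; Quinlan 1,696.61; Lindqvist 1,630.28; Haddad 2,092.64.
Capped: Lindqvist ($1,400); remaining pool $5,000 reallocated over remaining billable hours 4,962.
Shares after redistribution: Nwosu 1,027.81 → $1,000; Quinlan 1,778.52 → $1,800; Haddad 2,193.67 → $2,200.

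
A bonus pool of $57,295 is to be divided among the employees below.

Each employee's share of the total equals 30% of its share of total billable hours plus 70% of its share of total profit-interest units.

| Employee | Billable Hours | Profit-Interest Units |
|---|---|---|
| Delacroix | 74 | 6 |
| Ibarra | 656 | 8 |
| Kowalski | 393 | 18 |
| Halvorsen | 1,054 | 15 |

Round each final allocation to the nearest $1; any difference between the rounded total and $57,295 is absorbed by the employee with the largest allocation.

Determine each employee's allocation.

Delacroix: $5,704 · Ibarra: $12,006 · Kowalski: $18,463 · Halvorsen: $21,122

Totals — billable hours 2,177, profit-interest units 47.
Composite weights (30% billable hours + 70% profit-interest units): Delacroix 0.0996; Ibarra 0.2095; Kowalski 0.3222; Halvorsen 0.3687.
Pro-rata amounts: Delacroix 5,704.25; Ibarra 12,006.09; Kowalski 18,462.87; Halvorsen 21,121.80.
After rounding ($1): Delacroix $5,704; Ibarra $12,006; Kowalski $18,463; Halvorsen $21,122. Sum = $57,295.
Rounded total matches; no reconciliation needed.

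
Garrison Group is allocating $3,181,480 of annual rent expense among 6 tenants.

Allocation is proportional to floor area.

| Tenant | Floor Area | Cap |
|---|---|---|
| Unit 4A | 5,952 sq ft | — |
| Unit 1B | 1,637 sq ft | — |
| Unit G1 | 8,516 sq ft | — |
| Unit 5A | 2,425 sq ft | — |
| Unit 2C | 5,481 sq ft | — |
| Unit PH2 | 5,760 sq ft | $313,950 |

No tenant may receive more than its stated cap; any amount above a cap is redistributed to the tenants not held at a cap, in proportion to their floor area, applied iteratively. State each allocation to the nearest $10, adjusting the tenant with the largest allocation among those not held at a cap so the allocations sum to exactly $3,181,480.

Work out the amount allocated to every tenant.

Floor area total: 29,771.
Unconstrained shares: Unit 4A 636,060.90; Unit 1B 174,938.12; Unit G1 910,062.94; Unit 5A 259,147.79; Unit 2C 585,727.45; Unit PH2 615,542.80.
Capped: Unit PH2 ($313,950); balance $2,867,530 reallocated over remaining floor area 24,011.
Remaining shares: Unit 4A 710,821.65 → $710,820; Unit 1B 195,499.84 → $195,500; Unit G1 1,017,029.09 → $1,017,030; Unit 5A 289,607.27 → $289,610; Unit 2C 654,572.15 → $654,570.

Unit 4A: $710,820 | Unit 1B: $195,500 | Unit G1: $1,017,030 | Unit 5A: $289,610 | Unit 2C: $654,570 | Unit PH2: $313,950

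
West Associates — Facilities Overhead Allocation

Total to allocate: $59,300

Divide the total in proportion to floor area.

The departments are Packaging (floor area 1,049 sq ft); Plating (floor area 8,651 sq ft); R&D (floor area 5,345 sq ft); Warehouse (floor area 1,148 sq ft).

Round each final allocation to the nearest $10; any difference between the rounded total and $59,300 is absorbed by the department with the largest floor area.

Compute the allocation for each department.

Packaging: $3,840 · Plating: $31,690 · R&D: $19,570 · Warehouse: $4,200

Floor area total: 16,193.
Proportional shares: Packaging 1,049/16,193 × $59,300 = 3,841.52; Plating 8,651/16,193 × $59,300 = 31,680.62; R&D 5,345/16,193 × $59,300 = 19,573.80; Warehouse 1,148/16,193 × $59,300 = 4,204.06.
After rounding ($10): Packaging $3,840; Plating $31,680; R&D $19,570; Warehouse $4,200. Sum = $59,290.
Difference $59,300 − $59,290 = +$10 applied to largest floor area (Plating): Plating becomes $31,690.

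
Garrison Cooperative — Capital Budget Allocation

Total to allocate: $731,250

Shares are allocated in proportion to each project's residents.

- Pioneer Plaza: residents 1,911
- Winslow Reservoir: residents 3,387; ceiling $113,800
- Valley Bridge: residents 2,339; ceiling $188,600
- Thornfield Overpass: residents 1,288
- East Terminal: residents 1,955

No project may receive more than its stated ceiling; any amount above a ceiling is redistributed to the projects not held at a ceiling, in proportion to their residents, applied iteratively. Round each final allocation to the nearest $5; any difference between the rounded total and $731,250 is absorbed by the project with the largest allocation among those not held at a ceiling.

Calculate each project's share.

Pioneer Plaza: $159,010; Winslow Reservoir: $113,800; Valley Bridge: $188,600; Thornfield Overpass: $107,170; East Terminal: $162,670

Total residents = 10,880.
Pro-rata shares before constraints: Pioneer Plaza 128,439.22; Winslow Reservoir 227,641.89; Valley Bridge 157,205.31; Thornfield Overpass 86,567.10; East Terminal 131,396.48.
Capped: Winslow Reservoir ($113,800); remaining pool $617,450 reallocated over remaining residents 7,493.
Capped: Valley Bridge ($188,600); remaining pool $428,850 reallocated over remaining residents 5,154.
Shares after redistribution: Pioneer Plaza 159,008.99 → $159,010; Thornfield Overpass 107,170.90 → $107,170; East Terminal 162,670.11 → $162,670.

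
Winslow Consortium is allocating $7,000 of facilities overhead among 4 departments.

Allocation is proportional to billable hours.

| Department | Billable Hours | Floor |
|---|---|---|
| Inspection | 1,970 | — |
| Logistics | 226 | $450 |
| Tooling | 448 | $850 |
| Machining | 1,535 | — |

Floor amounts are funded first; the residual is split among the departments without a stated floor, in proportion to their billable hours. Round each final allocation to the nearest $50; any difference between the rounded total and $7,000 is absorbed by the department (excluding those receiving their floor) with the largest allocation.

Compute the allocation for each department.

Minimums first: Logistics $450; Tooling $850. Remaining pool $5,700.
Remaining pool split over remaining billable hours 3,505: Inspection 3,203.71 → $3,200; Machining 2,496.29 → $2,500.

Inspection: $3,200; Logistics: $450; Tooling: $850; Machining: $2,500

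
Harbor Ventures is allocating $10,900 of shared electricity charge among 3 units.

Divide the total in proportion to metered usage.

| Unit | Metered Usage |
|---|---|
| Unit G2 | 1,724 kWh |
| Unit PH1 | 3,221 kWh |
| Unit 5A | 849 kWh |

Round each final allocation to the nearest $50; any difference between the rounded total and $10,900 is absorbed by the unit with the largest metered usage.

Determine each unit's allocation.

Unit G2: $3,250 | Unit PH1: $6,050 | Unit 5A: $1,600

Total metered usage = 1,724 + 3,221 + 849 = 5,794.
Pro-rata amounts: Unit G2 3,243.29; Unit PH1 6,059.53; Unit 5A 1,597.19.
After rounding ($50): Unit G2 $3,250; Unit PH1 $6,050; Unit 5A $1,600. Sum = $10,900.
No rounding difference to absorb.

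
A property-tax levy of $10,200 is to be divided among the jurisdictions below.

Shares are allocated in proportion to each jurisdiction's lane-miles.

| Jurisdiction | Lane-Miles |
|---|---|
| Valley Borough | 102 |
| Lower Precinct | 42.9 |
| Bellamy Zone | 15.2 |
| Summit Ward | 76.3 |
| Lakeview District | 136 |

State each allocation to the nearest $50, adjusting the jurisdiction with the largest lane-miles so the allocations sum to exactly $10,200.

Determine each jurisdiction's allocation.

Valley Borough: $2,800 | Lower Precinct: $1,200 | Bellamy Zone: $400 | Summit Ward: $2,100 | Lakeview District: $3,700

Lane-miles total: 372.4.
Unrounded shares: Valley Borough 102/372.4 × $10,200 = 2,793.77; Lower Precinct 42.9/372.4 × $10,200 = 1,175.03; Bellamy Zone 15.2/372.4 × $10,200 = 416.33; Summit Ward 76.3/372.4 × $10,200 = 2,089.85; Lakeview District 136/372.4 × $10,200 = 3,725.03.
Rounded to nearest $50: Valley Borough $2,800; Lower Precinct $1,200; Bellamy Zone $400; Summit Ward $2,100; Lakeview District $3,750. Sum = $10,250.
Difference $10,200 − $10,250 = −$50 applied to largest lane-miles (Lakeview District): Lakeview District becomes $3,700.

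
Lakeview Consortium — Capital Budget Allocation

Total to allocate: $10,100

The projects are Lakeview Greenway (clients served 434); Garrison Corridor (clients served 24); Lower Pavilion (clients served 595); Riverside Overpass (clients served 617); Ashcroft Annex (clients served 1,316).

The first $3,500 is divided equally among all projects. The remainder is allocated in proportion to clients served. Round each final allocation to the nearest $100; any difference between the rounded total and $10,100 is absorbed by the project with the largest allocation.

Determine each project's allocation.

$3,500 shared equally gives $700 per project.
Remainder $6,600 by clients served (total 2,986): Lakeview Greenway 959.28 → $1,000; Garrison Corridor 53.05 → $100; Lower Pavilion 1,315.14 → $1,300; Riverside Overpass 1,363.76 → $1,400; Ashcroft Annex 2,908.77 → $2,900.
Rounding difference −$100 on remainder applied to Ashcroft Annex.
Totals: Lakeview Greenway $700 + $1,000 = $1,700; Garrison Corridor $700 + $100 = $800; Lower Pavilion $700 + $1,300 = $2,000; Riverside Overpass $700 + $1,400 = $2,100; Ashcroft Annex $700 + $2,800 = $3,500.

Lakeview Greenway: $1,700 · Garrison Corridor: $800 · Lower Pavilion: $2,000 · Riverside Overpass: $2,100 · Ashcroft Annex: $3,500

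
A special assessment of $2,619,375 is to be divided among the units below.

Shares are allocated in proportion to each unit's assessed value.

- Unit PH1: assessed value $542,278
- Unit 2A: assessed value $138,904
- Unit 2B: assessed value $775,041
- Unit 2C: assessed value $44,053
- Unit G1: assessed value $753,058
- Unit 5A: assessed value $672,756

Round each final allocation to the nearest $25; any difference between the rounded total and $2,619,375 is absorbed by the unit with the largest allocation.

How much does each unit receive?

Unit PH1: $485,425 · Unit 2A: $124,350 · Unit 2B: $693,825 · Unit 2C: $39,425 · Unit G1: $674,125 · Unit 5A: $602,225

Sum of assessed value: 2,926,090.
Proportional shares: Unit PH1 542,278/2,926,090 × $2,619,375 = 485,436.00; Unit 2A 138,904/2,926,090 × $2,619,375 = 124,343.98; Unit 2B 775,041/2,926,090 × $2,619,375 = 693,800.61; Unit 2C 44,053/2,926,090 × $2,619,375 = 39,435.33; Unit G1 753,058/2,926,090 × $2,619,375 = 674,121.88; Unit 5A 672,756/2,926,090 × $2,619,375 = 602,237.20.
At nearest $25: Unit PH1 $485,425; Unit 2A $124,350; Unit 2B $693,800; Unit 2C $39,425; Unit G1 $674,125; Unit 5A $602,225. Sum = $2,619,350.
Difference $2,619,375 − $2,619,350 = +$25 applied to largest allocation (Unit 2B): Unit 2B becomes $693,825.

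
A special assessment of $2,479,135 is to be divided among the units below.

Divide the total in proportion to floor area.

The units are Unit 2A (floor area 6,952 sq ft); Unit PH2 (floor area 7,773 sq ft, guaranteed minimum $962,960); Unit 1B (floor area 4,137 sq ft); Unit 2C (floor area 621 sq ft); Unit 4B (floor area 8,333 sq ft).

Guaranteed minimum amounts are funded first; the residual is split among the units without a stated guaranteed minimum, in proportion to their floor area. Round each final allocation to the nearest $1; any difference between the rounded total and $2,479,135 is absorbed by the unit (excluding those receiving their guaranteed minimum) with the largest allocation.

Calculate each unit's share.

Minimums first: Unit PH2 $962,960. Remaining pool $1,516,175.
Remaining pool split over remaining floor area 20,043: Unit 2A 525,891.76 → $525,892; Unit 1B 312,947.96 → $312,948; Unit 2C 46,976.23 → $46,976; Unit 4B 630,359.04 → $630,359.

Unit 2A: $525,892 · Unit PH2: $962,960 · Unit 1B: $312,948 · Unit 2C: $46,976 · Unit 4B: $630,359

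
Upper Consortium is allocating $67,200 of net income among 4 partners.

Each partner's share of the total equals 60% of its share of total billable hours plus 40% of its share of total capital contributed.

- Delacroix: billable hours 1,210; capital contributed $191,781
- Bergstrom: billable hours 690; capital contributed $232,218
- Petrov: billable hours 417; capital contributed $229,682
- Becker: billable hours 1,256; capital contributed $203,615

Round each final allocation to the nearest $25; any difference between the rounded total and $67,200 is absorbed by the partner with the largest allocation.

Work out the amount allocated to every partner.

Delacroix: $19,675; Bergstrom: $15,075; Petrov: $11,900; Becker: $20,550

Totals — billable hours 3,573, capital contributed 857,296.
Blended shares (60% billable hours + 40% capital contributed): Delacroix 0.2927; Bergstrom 0.2242; Petrov 0.1772; Becker 0.3059.
Raw shares: Delacroix 19,667.59; Bergstrom 15,067.45; Petrov 11,907.23; Becker 20,557.73.
Rounded to nearest $25: Delacroix $19,675; Bergstrom $15,075; Petrov $11,900; Becker $20,550. Sum = $67,200.
Rounded total matches; no reconciliation needed.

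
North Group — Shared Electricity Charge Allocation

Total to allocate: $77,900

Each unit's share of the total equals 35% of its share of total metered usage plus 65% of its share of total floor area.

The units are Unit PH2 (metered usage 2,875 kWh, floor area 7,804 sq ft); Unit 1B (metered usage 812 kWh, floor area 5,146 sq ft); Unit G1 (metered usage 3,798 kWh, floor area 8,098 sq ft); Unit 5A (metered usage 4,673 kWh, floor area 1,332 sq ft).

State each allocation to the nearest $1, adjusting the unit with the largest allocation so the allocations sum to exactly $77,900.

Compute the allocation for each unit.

Unit PH2: $24,104 | Unit 1B: $13,464 | Unit G1: $26,839 | Unit 5A: $13,493

Totals — metered usage 12,158, floor area 22,380.
Combined weights (35% metered usage + 65% floor area): Unit PH2 0.3094; Unit 1B 0.1728; Unit G1 0.3445; Unit 5A 0.1732.
Proportional shares: Unit PH2 24,103.99; Unit 1B 13,463.84; Unit G1 26,839.04; Unit 5A 13,493.13.
Rounded to nearest $1: Unit PH2 $24,104; Unit 1B $13,464; Unit G1 $26,839; Unit 5A $13,493. Sum = $77,900.
Sum already equals the total — no adjustment.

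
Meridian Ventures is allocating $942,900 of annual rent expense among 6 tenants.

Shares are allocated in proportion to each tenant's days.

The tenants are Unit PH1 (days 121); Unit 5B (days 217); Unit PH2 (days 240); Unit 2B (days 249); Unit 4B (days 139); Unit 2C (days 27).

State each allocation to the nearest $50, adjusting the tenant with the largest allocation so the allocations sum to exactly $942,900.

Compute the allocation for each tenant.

Unit PH1: $114,900; Unit 5B: $206,050; Unit PH2: $227,900; Unit 2B: $236,400; Unit 4B: $132,000; Unit 2C: $25,650

Total days = 993.
Raw shares: Unit PH1 121/993 × $942,900 = 114,895.17; Unit 5B 217/993 × $942,900 = 206,051.66; Unit PH2 240/993 × $942,900 = 227,891.24; Unit 2B 249/993 × $942,900 = 236,437.16; Unit 4B 139/993 × $942,900 = 131,987.01; Unit 2C 27/993 × $942,900 = 25,637.76.
Rounded to nearest $50: Unit PH1 $114,900; Unit 5B $206,050; Unit PH2 $227,900; Unit 2B $236,450; Unit 4B $132,000; Unit 2C $25,650. Sum = $942,950.
Difference $942,900 − $942,950 = −$50 applied to largest allocation (Unit 2B): Unit 2B becomes $236,400.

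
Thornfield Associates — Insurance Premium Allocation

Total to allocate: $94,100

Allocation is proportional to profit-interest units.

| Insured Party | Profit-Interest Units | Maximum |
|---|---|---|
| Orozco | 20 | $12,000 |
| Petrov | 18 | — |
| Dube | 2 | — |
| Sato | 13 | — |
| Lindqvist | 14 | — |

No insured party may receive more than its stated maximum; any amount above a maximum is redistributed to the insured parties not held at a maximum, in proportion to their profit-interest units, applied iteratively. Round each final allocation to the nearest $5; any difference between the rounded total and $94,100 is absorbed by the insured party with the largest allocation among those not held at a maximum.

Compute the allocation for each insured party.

Sum of profit-interest units: 67.
Proportional shares (ignoring caps): Orozco 28,089.55; Petrov 25,280.60; Dube 2,808.96; Sato 18,258.21; Lindqvist 19,662.69.
Cap binds for Orozco ($12,000); residual $82,100 reallocated over remaining profit-interest units 47.
Shares after redistribution: Petrov 31,442.55 → $31,445; Dube 3,493.62 → $3,495; Sato 22,708.51 → $22,710; Lindqvist 24,455.32 → $24,455.
Rounding difference −$5 applied to Petrov → $31,440.

Orozco: $12,000 | Petrov: $31,440 | Dube: $3,495 | Sato: $22,710 | Lindqvist: $24,455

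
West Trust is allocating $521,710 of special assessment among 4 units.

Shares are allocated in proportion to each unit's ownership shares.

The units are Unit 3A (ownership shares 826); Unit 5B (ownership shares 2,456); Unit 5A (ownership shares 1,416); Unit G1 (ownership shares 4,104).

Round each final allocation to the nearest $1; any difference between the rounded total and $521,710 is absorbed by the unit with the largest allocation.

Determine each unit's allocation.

Unit 3A: $48,958; Unit 5B: $145,571; Unit 5A: $83,929; Unit G1: $243,252

Total ownership shares = 8,802.
Pro-rata amounts: Unit 3A 826/8,802 × $521,710 = 48,958.47; Unit 5B 2,456/8,802 × $521,710 = 145,571.43; Unit 5A 1,416/8,802 × $521,710 = 83,928.81; Unit G1 4,104/8,802 × $521,710 = 243,251.29.
After rounding ($1): Unit 3A $48,958; Unit 5B $145,571; Unit 5A $83,929; Unit G1 $243,251. Sum = $521,709.
Difference $521,710 − $521,709 = +$1 applied to largest allocation (Unit G1): Unit G1 becomes $243,252.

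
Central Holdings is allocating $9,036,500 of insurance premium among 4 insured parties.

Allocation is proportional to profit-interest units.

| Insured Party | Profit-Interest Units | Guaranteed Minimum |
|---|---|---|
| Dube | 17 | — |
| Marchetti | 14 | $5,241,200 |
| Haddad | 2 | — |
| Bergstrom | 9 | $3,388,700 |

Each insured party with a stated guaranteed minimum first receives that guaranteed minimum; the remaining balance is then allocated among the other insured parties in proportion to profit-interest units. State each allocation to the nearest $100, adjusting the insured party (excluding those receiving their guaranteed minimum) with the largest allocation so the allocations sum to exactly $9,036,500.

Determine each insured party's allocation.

Minimums first: Marchetti $5,241,200; Bergstrom $3,388,700. Residual $406,600.
Residual split over remaining profit-interest units 19: Dube 363,800.00 → $363,800; Haddad 42,800.00 → $42,800.

Dube: $363,800 · Marchetti: $5,241,200 · Haddad: $42,800 · Bergstrom: $3,388,700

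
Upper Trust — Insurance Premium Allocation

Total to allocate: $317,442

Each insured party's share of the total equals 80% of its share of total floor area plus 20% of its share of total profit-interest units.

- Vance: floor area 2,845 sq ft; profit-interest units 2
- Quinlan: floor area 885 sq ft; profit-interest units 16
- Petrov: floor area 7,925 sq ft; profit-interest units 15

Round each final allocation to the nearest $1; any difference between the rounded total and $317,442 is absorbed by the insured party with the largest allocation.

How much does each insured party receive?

Floor area total 11,655; profit-interest units total 33.
Blended shares (80% floor area + 20% profit-interest units): Vance 0.2074; Quinlan 0.1577; Petrov 0.6349.
Proportional shares: Vance 65,838.17; Quinlan 50,065.73; Petrov 201,538.10.
At nearest $1: Vance $65,838; Quinlan $50,066; Petrov $201,538. Sum = $317,442.
Sum already equals the total — no adjustment.

Vance: $65,838; Quinlan: $50,066; Petrov: $201,538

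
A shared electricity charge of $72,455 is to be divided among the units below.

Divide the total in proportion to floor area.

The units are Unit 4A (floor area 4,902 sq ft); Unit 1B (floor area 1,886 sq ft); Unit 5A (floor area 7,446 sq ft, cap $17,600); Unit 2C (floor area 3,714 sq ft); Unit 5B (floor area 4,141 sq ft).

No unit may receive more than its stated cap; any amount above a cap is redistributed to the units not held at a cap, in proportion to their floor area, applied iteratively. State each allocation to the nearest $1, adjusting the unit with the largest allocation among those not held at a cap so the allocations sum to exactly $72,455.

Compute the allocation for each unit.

Unit 4A: $18,364 · Unit 1B: $7,065 · Unit 5A: $17,600 · Unit 2C: $13,913 · Unit 5B: $15,513

Floor area total: 22,089.
Unconstrained shares: Unit 4A 16,079.24; Unit 1B 6,186.34; Unit 5A 24,423.92; Unit 2C 12,182.44; Unit 5B 13,583.06.
Held at cap: Unit 5A ($17,600); balance $54,855 reallocated over remaining floor area 14,643.
Shares after redistribution: Unit 4A 18,363.67 → $18,364; Unit 1B 7,065.26 → $7,065; Unit 2C 13,913.23 → $13,913; Unit 5B 15,512.84 → $15,513.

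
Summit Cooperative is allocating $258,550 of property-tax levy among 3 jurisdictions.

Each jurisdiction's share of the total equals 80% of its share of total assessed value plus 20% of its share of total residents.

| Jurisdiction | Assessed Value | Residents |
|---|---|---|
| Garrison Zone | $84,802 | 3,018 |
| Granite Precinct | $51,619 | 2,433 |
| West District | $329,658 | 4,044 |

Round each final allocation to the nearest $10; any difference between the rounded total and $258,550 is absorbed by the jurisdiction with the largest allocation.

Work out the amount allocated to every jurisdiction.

Garrison Zone: $54,070 | Granite Precinct: $36,160 | West District: $168,320

Totals — assessed value 466,079, residents 9,495.
Blended shares (80% assessed value + 20% residents): Garrison Zone 0.2091; Granite Precinct 0.1398; West District 0.6510.
Unrounded shares: Garrison Zone 54,070.16; Granite Precinct 36,158.04; West District 168,321.80.
After rounding ($10): Garrison Zone $54,070; Granite Precinct $36,160; West District $168,320. Sum = $258,550.
No rounding difference to absorb.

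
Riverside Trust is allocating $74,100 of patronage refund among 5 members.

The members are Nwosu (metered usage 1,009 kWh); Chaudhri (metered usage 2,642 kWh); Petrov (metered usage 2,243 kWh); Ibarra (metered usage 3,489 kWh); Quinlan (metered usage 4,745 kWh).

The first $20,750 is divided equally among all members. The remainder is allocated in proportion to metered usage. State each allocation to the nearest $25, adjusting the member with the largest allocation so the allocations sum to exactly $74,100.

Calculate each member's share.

$20,750 shared equally gives $4,150 per member.
Remainder $53,350 by metered usage (total 14,128): Nwosu 3,810.17 → $3,800; Chaudhri 9,976.69 → $9,975; Petrov 8,469.99 → $8,475; Ibarra 13,175.12 → $13,175; Quinlan 17,918.02 → $17,925.
Totals: Nwosu $4,150 + $3,800 = $7,950; Chaudhri $4,150 + $9,975 = $14,125; Petrov $4,150 + $8,475 = $12,625; Ibarra $4,150 + $13,175 = $17,325; Quinlan $4,150 + $17,925 = $22,075.

Nwosu: $7,950 | Chaudhri: $14,125 | Petrov: $12,625 | Ibarra: $17,325 | Quinlan: $22,075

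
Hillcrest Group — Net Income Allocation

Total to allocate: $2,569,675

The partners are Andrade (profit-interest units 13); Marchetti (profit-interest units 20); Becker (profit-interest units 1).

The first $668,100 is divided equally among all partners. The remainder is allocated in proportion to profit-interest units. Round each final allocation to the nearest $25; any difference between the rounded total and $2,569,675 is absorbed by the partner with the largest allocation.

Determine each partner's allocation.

Equal tier: $668,100 ÷ 3 = $222,700 apiece.
Remainder $1,901,575 by profit-interest units (total 34): Andrade 727,072.79 → $727,075; Marchetti 1,118,573.53 → $1,118,575; Becker 55,928.68 → $55,925.
Totals: Andrade $222,700 + $727,075 = $949,775; Marchetti $222,700 + $1,118,575 = $1,341,275; Becker $222,700 + $55,925 = $278,625.

Andrade: $949,775 · Marchetti: $1,341,275 · Becker: $278,625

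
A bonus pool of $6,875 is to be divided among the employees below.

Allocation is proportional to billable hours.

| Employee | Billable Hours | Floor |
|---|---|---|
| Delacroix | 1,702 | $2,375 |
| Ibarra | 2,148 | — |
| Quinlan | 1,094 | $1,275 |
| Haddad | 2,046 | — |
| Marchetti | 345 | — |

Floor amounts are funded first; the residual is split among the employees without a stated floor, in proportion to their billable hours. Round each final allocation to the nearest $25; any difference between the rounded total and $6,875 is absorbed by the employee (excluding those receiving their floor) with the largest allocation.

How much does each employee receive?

Delacroix: $2,375 · Ibarra: $1,525 · Quinlan: $1,275 · Haddad: $1,450 · Marchetti: $250

Minimums first: Delacroix $2,375; Quinlan $1,275. Residual $3,225.
Residual split over remaining billable hours 4,539: Ibarra 1,526.17 → $1,525; Haddad 1,453.70 → $1,450; Marchetti 245.13 → $250.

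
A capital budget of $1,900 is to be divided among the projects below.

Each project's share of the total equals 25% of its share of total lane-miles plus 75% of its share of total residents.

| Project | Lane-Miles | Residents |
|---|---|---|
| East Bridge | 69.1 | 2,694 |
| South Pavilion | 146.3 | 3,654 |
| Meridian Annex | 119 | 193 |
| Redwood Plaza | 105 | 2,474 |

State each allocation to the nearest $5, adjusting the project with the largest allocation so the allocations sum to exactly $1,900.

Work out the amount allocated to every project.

East Bridge: $500 | South Pavilion: $735 | Meridian Annex: $160 | Redwood Plaza: $505

Totals — lane-miles 439.4, residents 9,015.
Composite weights (25% lane-miles + 75% residents): East Bridge 0.2634; South Pavilion 0.3872; Meridian Annex 0.0838; Redwood Plaza 0.2656.
Pro-rata amounts: East Bridge 500.54; South Pavilion 735.74; Meridian Annex 159.15; Redwood Plaza 504.57.
Rounded to nearest $5: East Bridge $500; South Pavilion $735; Meridian Annex $160; Redwood Plaza $505. Sum = $1,900.
No rounding difference to absorb.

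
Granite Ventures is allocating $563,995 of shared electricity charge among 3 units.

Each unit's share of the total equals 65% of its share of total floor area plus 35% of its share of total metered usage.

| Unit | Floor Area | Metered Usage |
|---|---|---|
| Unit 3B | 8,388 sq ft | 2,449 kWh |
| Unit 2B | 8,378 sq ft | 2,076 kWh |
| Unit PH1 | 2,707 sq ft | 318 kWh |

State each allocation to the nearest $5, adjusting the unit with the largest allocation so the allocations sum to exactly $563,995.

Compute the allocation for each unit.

Unit 3B: $257,730 | Unit 2B: $242,340 | Unit PH1: $63,925

Floor area total 19,473; metered usage total 4,843.
Blended shares (65% floor area + 35% metered usage): Unit 3B 0.4570; Unit 2B 0.4297; Unit PH1 0.1133.
Proportional shares: Unit 3B 257,731.66; Unit 2B 242,340.11; Unit PH1 63,923.23.
After rounding ($5): Unit 3B $257,730; Unit 2B $242,340; Unit PH1 $63,925. Sum = $563,995.
Sum already equals the total — no adjustment.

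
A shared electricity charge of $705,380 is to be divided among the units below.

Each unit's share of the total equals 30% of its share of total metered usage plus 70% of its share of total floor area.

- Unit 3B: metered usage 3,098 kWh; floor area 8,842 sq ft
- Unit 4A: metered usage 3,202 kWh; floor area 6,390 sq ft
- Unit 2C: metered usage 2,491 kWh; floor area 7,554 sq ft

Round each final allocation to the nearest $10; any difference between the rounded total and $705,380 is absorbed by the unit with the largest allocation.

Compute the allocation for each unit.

Metered usage total 8,791; floor area total 22,786.
Composite weights (30% metered usage + 70% floor area): Unit 3B 0.3774; Unit 4A 0.3056; Unit 2C 0.3171.
Unrounded shares: Unit 3B 266,177.59; Unit 4A 215,546.91; Unit 2C 223,655.50.
Rounded to nearest $10: Unit 3B $266,180; Unit 4A $215,550; Unit 2C $223,660. Sum = $705,390.
Difference $705,380 − $705,390 = −$10 applied to largest allocation (Unit 3B): Unit 3B becomes $266,170.

Unit 3B: $266,170; Unit 4A: $215,550; Unit 2C: $223,660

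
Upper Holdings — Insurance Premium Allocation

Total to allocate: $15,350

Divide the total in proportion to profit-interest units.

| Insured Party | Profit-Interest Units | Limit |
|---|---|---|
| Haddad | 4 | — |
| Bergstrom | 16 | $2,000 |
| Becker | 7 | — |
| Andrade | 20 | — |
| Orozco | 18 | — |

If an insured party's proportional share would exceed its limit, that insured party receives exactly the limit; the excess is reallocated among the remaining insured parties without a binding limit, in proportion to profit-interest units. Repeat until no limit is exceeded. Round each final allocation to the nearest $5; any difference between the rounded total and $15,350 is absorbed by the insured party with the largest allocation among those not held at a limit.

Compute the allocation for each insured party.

Haddad: $1,090 | Bergstrom: $2,000 | Becker: $1,905 | Andrade: $5,450 | Orozco: $4,905

Combined profit-interest units = 65.
Proportional shares (ignoring caps): Haddad 944.62; Bergstrom 3,778.46; Becker 1,653.08; Andrade 4,723.08; Orozco 4,250.77.
Cap binds for Bergstrom ($2,000); remaining pool $13,350 reallocated over remaining profit-interest units 49.
Shares after redistribution: Haddad 1,089.80 → $1,090; Becker 1,907.14 → $1,905; Andrade 5,448.98 → $5,450; Orozco 4,904.08 → $4,905.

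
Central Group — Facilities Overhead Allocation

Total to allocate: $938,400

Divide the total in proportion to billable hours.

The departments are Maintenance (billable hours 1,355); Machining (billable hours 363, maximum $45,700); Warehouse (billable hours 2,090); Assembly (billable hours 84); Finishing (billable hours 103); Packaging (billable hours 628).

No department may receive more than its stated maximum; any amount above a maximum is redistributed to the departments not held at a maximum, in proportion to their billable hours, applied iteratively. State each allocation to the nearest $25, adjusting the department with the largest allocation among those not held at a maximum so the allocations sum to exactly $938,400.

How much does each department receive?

Billable hours total: 4,623.
Pro-rata shares before constraints: Maintenance 275,044.78; Machining 73,683.58; Warehouse 424,238.81; Assembly 17,050.75; Finishing 20,907.46; Packaging 127,474.63.
Held at cap: Machining ($45,700); residual $892,700 reallocated over remaining billable hours 4,260.
Remaining shares: Maintenance 283,945.66 → $283,950; Warehouse 437,967.84 → $437,975; Assembly 17,602.54 → $17,600; Finishing 21,584.06 → $21,575; Packaging 131,599.91 → $131,600.

Maintenance: $283,950 · Machining: $45,700 · Warehouse: $437,975 · Assembly: $17,600 · Finishing: $21,575 · Packaging: $131,600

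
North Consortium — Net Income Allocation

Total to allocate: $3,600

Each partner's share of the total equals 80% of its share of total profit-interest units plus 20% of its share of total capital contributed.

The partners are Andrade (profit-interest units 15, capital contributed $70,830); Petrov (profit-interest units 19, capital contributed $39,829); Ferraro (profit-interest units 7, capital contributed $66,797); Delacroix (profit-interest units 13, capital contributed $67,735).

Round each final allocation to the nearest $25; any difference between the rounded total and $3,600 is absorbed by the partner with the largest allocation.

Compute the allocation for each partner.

Totals — profit-interest units 54, capital contributed 245,191.
Blended shares (80% profit-interest units + 20% capital contributed): Andrade 0.2800; Petrov 0.3140; Ferraro 0.1582; Delacroix 0.2478.
Raw shares: Andrade 1,007.99; Petrov 1,130.29; Ferraro 569.48; Delacroix 892.24.
Rounded to nearest $25: Andrade $1,000; Petrov $1,125; Ferraro $575; Delacroix $900. Sum = $3,600.
No rounding difference to absorb.

Andrade: $1,000 · Petrov: $1,125 · Ferraro: $575 · Delacroix: $900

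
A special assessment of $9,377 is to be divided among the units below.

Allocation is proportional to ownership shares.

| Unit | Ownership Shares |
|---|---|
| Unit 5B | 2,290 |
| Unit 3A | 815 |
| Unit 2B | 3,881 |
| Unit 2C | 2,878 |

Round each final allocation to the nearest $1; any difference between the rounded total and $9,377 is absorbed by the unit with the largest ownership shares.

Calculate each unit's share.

Sum of ownership shares: 2,290 + 815 + 3,881 + 2,878 = 9,864.
Raw shares: Unit 5B 2,176.94; Unit 3A 774.76; Unit 2B 3,689.39; Unit 2C 2,735.91.
Rounded to nearest $1: Unit 5B $2,177; Unit 3A $775; Unit 2B $3,689; Unit 2C $2,736. Sum = $9,377.
No rounding difference to absorb.

Unit 5B: $2,177; Unit 3A: $775; Unit 2B: $3,689; Unit 2C: $2,736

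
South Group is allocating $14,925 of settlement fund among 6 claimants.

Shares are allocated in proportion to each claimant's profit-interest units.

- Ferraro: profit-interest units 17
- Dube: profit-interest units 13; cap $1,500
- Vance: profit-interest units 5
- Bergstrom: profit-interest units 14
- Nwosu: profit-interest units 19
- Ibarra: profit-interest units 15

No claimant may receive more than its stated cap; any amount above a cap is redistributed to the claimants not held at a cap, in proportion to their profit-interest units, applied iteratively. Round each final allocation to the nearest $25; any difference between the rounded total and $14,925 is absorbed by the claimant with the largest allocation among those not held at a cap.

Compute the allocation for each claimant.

Profit-interest units total: 83.
Proportional shares (ignoring caps): Ferraro 3,056.93; Dube 2,337.65; Vance 899.10; Bergstrom 2,517.47; Nwosu 3,416.57; Ibarra 2,697.29.
Held at cap: Dube ($1,500); balance $13,425 reallocated over remaining profit-interest units 70.
Redistributed shares: Ferraro 3,260.36 → $3,250; Vance 958.93 → $950; Bergstrom 2,685.00 → $2,675; Nwosu 3,643.93 → $3,650; Ibarra 2,876.79 → $2,875.
Rounding difference +$25 applied to Nwosu → $3,675.

Ferraro: $3,250 · Dube: $1,500 · Vance: $950 · Bergstrom: $2,675 · Nwosu: $3,675 · Ibarra: $2,875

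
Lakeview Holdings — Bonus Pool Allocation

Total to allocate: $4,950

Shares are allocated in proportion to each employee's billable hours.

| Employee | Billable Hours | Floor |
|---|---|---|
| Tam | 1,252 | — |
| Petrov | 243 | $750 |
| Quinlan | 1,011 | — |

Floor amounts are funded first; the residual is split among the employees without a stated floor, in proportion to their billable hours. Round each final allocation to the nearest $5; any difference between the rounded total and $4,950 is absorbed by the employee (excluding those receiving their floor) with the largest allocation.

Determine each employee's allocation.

Fund the minimums — Petrov $750. Residual $4,200.
Residual split over remaining billable hours 2,263: Tam 2,323.64 → $2,325; Quinlan 1,876.36 → $1,875.

Tam: $2,325; Petrov: $750; Quinlan: $1,875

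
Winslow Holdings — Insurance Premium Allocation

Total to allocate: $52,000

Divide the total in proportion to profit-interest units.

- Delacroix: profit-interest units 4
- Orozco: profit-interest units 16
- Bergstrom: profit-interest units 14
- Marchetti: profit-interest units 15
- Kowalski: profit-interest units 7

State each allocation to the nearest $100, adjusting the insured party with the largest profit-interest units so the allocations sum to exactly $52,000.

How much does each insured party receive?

Combined profit-interest units = 4 + 16 + 14 + 15 + 7 = 56.
Unrounded shares: Delacroix 3,714.29; Orozco 14,857.14; Bergstrom 13,000.00; Marchetti 13,928.57; Kowalski 6,500.00.
After rounding ($100): Delacroix $3,700; Orozco $14,900; Bergstrom $13,000; Marchetti $13,900; Kowalski $6,500. Sum = $52,000.
Sum already equals the total — no adjustment.

Delacroix: $3,700 · Orozco: $14,900 · Bergstrom: $13,000 · Marchetti: $13,900 · Kowalski: $6,500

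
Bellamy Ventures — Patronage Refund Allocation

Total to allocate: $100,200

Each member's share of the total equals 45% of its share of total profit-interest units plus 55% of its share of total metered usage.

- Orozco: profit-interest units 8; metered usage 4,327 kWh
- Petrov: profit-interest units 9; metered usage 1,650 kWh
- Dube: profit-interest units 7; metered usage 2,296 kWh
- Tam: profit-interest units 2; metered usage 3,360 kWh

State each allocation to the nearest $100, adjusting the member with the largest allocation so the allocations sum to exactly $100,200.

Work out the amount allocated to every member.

Totals — profit-interest units 26, metered usage 11,633.
Composite weights (45% profit-interest units + 55% metered usage): Orozco 0.3430; Petrov 0.2338; Dube 0.2297; Tam 0.1935.
Unrounded shares: Orozco 34,372.51; Petrov 23,424.76; Dube 23,016.65; Tam 19,386.08.
Rounded to nearest $100: Orozco $34,400; Petrov $23,400; Dube $23,000; Tam $19,400. Sum = $100,200.
No rounding difference to absorb.

Orozco: $34,400; Petrov: $23,400; Dube: $23,000; Tam: $19,400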